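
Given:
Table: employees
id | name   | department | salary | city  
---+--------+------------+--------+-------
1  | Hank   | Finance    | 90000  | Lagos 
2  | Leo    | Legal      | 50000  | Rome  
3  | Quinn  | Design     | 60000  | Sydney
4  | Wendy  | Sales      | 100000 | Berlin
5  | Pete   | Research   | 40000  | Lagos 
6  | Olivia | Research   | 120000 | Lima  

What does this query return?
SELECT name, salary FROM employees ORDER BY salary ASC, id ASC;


Sorting by salary ASC, then id ASC for ties

6 rows:
Pete, 40000
Leo, 50000
Quinn, 60000
Hank, 90000
Wendy, 100000
Olivia, 120000


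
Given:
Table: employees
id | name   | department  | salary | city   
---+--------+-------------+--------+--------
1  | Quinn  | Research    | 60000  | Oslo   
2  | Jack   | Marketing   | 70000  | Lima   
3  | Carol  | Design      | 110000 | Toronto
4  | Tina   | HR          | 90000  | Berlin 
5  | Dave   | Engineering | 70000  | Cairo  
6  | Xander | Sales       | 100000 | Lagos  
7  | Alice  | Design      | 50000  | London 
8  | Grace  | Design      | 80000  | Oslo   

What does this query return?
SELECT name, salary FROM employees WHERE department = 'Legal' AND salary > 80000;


Filtering: department = 'Legal' AND salary > 80000
Matching: 0 rows

Empty result set (0 rows)


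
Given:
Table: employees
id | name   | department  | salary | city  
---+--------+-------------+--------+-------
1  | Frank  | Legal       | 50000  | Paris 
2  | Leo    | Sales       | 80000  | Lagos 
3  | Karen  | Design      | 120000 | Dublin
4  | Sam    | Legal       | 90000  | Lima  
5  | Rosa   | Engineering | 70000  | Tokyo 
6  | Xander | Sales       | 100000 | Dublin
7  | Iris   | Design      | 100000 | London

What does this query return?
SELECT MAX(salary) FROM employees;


Salaries: 50000, 80000, 120000, 90000, 70000, 100000, 100000
MAX = 120000

120000


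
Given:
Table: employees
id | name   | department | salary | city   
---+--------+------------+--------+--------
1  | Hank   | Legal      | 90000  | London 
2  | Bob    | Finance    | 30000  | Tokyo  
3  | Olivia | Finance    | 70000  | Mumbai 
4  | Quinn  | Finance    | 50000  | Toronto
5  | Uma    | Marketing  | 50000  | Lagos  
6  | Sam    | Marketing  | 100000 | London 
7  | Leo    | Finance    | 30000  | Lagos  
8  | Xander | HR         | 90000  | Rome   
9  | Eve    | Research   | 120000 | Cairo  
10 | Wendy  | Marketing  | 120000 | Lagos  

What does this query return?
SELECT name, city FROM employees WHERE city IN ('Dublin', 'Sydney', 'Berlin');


Filtering: city IN ('Dublin', 'Sydney', 'Berlin')
Matching: 0 rows

Empty result set (0 rows)


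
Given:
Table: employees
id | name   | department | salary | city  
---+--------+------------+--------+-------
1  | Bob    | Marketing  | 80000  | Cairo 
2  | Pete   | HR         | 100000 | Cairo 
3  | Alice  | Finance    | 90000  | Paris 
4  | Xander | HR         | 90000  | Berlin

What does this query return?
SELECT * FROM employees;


SELECT * returns all 4 rows with all columns

4 rows:
1, Bob, Marketing, 80000, Cairo
2, Pete, HR, 100000, Cairo
3, Alice, Finance, 90000, Paris
4, Xander, HR, 90000, Berlin


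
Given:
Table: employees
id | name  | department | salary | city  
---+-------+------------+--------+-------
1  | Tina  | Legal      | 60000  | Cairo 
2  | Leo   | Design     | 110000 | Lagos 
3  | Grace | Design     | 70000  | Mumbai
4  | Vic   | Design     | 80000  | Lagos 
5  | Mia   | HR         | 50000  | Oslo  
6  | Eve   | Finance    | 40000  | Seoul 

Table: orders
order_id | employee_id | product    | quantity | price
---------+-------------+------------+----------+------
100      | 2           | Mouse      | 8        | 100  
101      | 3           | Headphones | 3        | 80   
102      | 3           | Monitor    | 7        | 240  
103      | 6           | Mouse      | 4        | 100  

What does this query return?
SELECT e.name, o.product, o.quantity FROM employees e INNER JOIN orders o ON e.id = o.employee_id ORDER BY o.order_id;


Joining employees.id = orders.employee_id:
  employee Leo (id=2) -> order Mouse
  employee Grace (id=3) -> order Headphones
  employee Grace (id=3) -> order Monitor
  employee Eve (id=6) -> order Mouse


4 rows:
Leo, Mouse, 8
Grace, Headphones, 3
Grace, Monitor, 7
Eve, Mouse, 4


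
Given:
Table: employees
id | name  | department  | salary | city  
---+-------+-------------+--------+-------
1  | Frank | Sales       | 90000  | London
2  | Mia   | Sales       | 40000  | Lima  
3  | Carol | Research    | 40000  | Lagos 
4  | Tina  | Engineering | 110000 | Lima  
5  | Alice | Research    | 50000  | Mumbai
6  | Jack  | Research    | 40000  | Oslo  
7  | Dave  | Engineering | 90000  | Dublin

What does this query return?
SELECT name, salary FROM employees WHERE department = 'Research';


Filtering: department = 'Research'
Matching rows: 3

3 rows:
Carol, 40000
Alice, 50000
Jack, 40000


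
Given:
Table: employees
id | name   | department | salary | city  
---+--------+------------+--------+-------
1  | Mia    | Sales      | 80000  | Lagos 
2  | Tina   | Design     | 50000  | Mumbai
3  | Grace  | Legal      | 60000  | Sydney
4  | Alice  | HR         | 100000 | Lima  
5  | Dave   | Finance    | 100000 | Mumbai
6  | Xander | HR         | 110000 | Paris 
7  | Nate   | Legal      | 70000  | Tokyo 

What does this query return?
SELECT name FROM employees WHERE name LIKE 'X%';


LIKE 'X%' matches names starting with 'X'
Matching: 1

1 rows:
Xander


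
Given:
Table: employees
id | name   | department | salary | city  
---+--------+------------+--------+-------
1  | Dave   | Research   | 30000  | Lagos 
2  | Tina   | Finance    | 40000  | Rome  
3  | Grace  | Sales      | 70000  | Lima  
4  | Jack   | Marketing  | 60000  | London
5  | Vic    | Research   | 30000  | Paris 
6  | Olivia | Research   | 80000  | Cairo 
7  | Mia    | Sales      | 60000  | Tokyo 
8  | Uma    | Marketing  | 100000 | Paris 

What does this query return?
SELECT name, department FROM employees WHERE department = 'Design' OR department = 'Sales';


Filtering: department = 'Design' OR 'Sales'
Matching: 2 rows

2 rows:
Grace, Sales
Mia, Sales


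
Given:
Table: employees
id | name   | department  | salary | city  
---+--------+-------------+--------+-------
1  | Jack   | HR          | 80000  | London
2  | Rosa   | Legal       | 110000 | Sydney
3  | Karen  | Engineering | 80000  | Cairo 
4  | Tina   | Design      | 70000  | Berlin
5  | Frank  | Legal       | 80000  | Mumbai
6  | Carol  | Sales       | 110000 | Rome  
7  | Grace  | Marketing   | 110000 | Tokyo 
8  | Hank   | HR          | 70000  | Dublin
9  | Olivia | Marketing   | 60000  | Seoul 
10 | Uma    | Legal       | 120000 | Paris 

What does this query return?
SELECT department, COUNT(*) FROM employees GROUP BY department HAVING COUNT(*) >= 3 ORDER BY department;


Groups with count >= 3:
  Legal: 3 -> PASS
  Design: 1 -> filtered out
  Engineering: 1 -> filtered out
  HR: 2 -> filtered out
  Marketing: 2 -> filtered out
  Sales: 1 -> filtered out


1 groups:
Legal, 3


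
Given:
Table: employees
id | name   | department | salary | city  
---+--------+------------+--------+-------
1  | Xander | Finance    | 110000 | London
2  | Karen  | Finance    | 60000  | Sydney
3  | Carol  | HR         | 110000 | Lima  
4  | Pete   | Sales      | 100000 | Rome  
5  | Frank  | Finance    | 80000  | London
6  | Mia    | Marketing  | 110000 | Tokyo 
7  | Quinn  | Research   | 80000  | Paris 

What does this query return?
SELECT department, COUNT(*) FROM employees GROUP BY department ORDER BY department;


Assigning each row to its department group:
  Xander -> Finance
  Karen -> Finance
  Carol -> HR
  Pete -> Sales
  Frank -> Finance
  Mia -> Marketing
  Quinn -> Research


5 groups:
Finance, 3
HR, 1
Marketing, 1
Research, 1
Sales, 1


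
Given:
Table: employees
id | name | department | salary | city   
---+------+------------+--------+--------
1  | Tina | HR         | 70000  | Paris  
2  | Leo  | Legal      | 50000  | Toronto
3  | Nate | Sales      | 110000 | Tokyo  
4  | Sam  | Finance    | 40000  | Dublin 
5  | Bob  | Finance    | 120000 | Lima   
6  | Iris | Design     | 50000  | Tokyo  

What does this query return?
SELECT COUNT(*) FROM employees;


COUNT(*) counts all rows

6


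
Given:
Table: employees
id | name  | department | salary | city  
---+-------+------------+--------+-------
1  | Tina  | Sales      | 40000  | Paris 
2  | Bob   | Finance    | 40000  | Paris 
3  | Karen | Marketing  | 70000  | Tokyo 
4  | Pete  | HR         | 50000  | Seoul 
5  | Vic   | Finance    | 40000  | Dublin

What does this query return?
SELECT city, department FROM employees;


Projecting columns: city, department

5 rows:
Paris, Sales
Paris, Finance
Tokyo, Marketing
Seoul, HR
Dublin, Finance


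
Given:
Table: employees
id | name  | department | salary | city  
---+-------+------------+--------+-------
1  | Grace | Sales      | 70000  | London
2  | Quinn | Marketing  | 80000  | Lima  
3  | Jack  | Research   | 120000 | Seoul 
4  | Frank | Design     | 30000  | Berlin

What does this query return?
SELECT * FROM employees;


SELECT * returns all 4 rows with all columns

4 rows:
1, Grace, Sales, 70000, London
2, Quinn, Marketing, 80000, Lima
3, Jack, Research, 120000, Seoul
4, Frank, Design, 30000, Berlin


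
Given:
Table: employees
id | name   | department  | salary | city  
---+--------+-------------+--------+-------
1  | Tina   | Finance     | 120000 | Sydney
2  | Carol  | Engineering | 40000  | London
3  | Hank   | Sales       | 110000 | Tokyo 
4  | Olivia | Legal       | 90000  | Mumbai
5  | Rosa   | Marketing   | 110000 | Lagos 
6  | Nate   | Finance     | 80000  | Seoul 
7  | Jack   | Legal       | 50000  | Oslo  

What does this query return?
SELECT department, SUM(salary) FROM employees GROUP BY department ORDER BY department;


Summing salary within each department:
  Engineering: 40000 = 40000
  Finance: 120000 + 80000 = 200000
  Legal: 90000 + 50000 = 140000
  Marketing: 110000 = 110000
  Sales: 110000 = 110000


5 groups:
Engineering, 40000
Finance, 200000
Legal, 140000
Marketing, 110000
Sales, 110000


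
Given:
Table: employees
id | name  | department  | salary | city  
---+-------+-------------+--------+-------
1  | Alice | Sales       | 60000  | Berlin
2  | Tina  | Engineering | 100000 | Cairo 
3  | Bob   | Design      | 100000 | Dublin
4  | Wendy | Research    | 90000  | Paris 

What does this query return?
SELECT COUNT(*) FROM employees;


COUNT(*) counts all rows

4


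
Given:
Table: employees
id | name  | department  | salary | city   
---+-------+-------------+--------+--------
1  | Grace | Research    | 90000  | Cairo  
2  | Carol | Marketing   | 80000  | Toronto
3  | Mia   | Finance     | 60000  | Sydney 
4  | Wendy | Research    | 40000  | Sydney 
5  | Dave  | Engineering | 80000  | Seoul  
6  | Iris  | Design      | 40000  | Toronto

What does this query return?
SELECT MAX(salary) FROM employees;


Salaries: 90000, 80000, 60000, 40000, 80000, 40000
MAX = 90000

90000


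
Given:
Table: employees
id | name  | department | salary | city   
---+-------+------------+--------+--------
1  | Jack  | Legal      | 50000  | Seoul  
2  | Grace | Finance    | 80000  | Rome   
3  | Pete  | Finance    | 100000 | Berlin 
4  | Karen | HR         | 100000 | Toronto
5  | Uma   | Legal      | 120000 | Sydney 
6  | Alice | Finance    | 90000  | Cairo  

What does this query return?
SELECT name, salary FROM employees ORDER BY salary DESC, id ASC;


Sorting by salary DESC, then id ASC for ties

6 rows:
Uma, 120000
Pete, 100000
Karen, 100000
Alice, 90000
Grace, 80000
Jack, 50000


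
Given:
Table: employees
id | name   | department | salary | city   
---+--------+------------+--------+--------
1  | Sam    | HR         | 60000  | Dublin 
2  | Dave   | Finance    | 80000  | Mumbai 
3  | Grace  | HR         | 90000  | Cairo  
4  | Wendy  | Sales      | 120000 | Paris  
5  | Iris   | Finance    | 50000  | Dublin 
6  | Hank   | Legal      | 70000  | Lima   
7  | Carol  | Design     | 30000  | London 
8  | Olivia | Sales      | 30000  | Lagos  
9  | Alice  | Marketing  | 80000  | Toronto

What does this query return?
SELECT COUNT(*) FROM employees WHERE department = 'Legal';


Counting rows where department = 'Legal'
  Hank -> MATCH


1


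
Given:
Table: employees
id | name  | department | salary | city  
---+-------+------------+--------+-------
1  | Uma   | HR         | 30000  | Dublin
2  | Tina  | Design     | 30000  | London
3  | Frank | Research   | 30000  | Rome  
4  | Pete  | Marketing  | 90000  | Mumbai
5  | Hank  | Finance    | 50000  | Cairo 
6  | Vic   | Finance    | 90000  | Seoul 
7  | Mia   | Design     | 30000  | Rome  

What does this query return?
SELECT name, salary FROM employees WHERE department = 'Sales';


Filtering: department = 'Sales'
Matching rows: 0

Empty result set (0 rows)


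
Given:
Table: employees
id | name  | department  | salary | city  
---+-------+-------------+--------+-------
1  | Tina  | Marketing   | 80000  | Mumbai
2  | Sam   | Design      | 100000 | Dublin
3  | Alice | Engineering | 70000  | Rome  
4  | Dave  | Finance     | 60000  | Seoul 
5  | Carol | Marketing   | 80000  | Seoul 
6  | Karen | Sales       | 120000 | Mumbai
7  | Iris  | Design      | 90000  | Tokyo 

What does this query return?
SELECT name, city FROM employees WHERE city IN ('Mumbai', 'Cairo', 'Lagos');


Filtering: city IN ('Mumbai', 'Cairo', 'Lagos')
Matching: 2 rows

2 rows:
Tina, Mumbai
Karen, Mumbai


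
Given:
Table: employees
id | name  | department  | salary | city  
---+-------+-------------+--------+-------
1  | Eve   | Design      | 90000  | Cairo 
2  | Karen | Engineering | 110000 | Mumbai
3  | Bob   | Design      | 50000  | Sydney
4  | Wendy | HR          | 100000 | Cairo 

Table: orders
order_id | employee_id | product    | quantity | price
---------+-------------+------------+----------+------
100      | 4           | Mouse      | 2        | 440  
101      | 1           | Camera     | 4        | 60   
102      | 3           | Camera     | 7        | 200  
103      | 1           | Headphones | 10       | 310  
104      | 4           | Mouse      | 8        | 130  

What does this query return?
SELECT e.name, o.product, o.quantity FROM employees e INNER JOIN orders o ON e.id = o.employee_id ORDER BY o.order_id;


Joining employees.id = orders.employee_id:
  employee Wendy (id=4) -> order Mouse
  employee Eve (id=1) -> order Camera
  employee Bob (id=3) -> order Camera
  employee Eve (id=1) -> order Headphones
  employee Wendy (id=4) -> order Mouse


5 rows:
Wendy, Mouse, 2
Eve, Camera, 4
Bob, Camera, 7
Eve, Headphones, 10
Wendy, Mouse, 8


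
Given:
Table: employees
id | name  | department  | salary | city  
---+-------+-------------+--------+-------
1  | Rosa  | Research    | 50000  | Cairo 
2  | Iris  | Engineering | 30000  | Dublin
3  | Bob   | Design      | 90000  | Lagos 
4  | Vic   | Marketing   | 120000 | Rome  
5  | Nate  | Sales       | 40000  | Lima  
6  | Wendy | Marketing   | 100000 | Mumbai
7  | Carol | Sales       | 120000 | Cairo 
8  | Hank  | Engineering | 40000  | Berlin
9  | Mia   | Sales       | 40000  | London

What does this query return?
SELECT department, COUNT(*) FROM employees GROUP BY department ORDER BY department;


Assigning each row to its department group:
  Rosa -> Research
  Iris -> Engineering
  Bob -> Design
  Vic -> Marketing
  Nate -> Sales
  Wendy -> Marketing
  Carol -> Sales
  Hank -> Engineering
  Mia -> Sales


5 groups:
Design, 1
Engineering, 2
Marketing, 2
Research, 1
Sales, 3


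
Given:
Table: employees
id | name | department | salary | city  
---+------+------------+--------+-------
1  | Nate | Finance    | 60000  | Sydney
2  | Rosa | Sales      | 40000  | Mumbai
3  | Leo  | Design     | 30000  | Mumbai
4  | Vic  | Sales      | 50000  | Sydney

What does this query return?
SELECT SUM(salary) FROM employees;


SUM(salary) = 60000 + 40000 + 30000 + 50000 = 180000

180000


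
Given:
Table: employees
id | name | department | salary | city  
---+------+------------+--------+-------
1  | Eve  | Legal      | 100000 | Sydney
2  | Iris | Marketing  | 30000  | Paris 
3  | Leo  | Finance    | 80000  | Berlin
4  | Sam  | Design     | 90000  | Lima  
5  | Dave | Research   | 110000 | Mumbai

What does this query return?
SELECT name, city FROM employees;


Projecting columns: name, city

5 rows:
Eve, Sydney
Iris, Paris
Leo, Berlin
Sam, Lima
Dave, Mumbai


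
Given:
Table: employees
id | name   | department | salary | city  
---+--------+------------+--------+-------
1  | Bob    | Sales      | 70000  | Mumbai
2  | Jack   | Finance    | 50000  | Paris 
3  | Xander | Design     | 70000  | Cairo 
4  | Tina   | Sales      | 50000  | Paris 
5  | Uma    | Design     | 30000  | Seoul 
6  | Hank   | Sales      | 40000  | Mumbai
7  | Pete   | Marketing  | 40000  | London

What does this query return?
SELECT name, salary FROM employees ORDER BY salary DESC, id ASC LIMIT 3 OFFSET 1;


Sort by salary DESC (id ASC tiebreak), then skip 1 and take 3
Rows 2 through 4

3 rows:
Xander, 70000
Jack, 50000
Tina, 50000


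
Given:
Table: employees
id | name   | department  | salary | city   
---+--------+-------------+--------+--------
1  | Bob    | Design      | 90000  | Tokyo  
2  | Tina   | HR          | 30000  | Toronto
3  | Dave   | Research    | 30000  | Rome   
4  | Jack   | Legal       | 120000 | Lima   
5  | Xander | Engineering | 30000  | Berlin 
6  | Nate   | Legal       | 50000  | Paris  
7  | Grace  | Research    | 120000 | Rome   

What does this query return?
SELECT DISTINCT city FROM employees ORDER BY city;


All 'city' values (row order): Tokyo, Toronto, Rome, Lima, Berlin, Paris, Rome
Removing duplicates leaves 6 unique value(s).

6 values:
Berlin
Lima
Paris
Rome
Tokyo
Toronto


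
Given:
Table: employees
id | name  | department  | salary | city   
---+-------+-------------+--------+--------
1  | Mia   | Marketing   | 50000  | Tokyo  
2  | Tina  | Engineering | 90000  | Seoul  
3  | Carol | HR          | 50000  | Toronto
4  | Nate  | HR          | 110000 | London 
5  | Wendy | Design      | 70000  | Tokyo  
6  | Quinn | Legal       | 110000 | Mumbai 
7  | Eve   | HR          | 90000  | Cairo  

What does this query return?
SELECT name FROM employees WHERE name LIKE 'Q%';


LIKE 'Q%' matches names starting with 'Q'
Matching: 1

1 rows:
Quinn


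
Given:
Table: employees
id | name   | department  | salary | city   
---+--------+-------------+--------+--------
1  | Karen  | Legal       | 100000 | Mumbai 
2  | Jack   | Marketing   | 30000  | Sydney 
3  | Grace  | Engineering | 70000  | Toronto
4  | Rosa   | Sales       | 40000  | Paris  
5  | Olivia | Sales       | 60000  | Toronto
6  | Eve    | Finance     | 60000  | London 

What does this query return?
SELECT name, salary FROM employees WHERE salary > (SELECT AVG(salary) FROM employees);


Subquery: AVG(salary) = 60000.0
Filtering: salary > 60000.0
  Karen (100000) -> MATCH
  Grace (70000) -> MATCH


2 rows:
Karen, 100000
Grace, 70000


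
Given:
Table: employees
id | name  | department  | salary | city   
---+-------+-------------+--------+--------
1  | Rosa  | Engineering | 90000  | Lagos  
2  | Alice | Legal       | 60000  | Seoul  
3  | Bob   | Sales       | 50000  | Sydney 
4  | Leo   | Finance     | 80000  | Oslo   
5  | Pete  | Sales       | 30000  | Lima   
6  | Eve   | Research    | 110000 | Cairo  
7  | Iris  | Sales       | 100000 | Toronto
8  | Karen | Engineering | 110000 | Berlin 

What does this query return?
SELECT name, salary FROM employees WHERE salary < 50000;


Filtering: salary < 50000
Matching: 1 rows

1 rows:
Pete, 30000


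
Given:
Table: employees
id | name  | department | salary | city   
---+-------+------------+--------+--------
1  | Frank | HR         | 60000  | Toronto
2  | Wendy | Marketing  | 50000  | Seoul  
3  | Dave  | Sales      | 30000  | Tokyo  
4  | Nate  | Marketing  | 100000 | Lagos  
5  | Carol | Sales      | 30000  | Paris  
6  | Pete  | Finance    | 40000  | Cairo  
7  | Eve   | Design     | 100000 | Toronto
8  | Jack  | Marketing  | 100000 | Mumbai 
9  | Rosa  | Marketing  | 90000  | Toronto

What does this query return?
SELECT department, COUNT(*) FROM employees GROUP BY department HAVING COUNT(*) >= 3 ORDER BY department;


Groups with count >= 3:
  Marketing: 4 -> PASS
  Design: 1 -> filtered out
  Finance: 1 -> filtered out
  HR: 1 -> filtered out
  Sales: 2 -> filtered out


1 groups:
Marketing, 4


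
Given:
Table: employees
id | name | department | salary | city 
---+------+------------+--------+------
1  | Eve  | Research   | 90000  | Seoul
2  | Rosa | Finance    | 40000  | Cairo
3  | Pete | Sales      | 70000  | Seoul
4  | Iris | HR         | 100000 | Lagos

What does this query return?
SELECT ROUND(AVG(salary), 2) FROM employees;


SUM(salary) = 300000
COUNT = 4
ROUND(AVG, 2) = ROUND(300000 / 4, 2) = 75000.0

75000.0


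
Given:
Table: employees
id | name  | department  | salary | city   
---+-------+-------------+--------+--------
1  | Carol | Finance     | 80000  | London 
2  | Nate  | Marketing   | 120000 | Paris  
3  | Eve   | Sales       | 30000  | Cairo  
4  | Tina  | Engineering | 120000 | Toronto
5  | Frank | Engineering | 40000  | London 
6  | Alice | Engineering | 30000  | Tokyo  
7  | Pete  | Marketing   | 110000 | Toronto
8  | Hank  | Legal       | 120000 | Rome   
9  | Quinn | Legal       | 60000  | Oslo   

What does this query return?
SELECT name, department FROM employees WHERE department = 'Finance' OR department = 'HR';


Filtering: department = 'Finance' OR 'HR'
Matching: 1 rows

1 rows:
Carol, Finance


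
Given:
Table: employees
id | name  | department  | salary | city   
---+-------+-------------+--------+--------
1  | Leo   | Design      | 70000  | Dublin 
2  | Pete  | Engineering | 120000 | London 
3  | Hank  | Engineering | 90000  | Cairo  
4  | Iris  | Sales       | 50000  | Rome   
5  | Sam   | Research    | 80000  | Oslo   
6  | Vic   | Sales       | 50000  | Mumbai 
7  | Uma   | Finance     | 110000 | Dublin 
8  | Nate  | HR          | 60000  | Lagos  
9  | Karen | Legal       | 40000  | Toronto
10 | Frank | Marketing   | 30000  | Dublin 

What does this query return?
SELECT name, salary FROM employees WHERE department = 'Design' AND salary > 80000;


Filtering: department = 'Design' AND salary > 80000
Matching: 0 rows

Empty result set (0 rows)


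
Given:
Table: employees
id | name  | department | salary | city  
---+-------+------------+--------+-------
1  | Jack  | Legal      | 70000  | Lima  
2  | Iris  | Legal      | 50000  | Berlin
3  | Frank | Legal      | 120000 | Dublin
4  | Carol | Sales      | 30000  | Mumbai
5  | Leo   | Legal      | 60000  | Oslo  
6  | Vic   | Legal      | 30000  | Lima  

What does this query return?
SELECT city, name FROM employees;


Projecting columns: city, name

6 rows:
Lima, Jack
Berlin, Iris
Dublin, Frank
Mumbai, Carol
Oslo, Leo
Lima, Vic


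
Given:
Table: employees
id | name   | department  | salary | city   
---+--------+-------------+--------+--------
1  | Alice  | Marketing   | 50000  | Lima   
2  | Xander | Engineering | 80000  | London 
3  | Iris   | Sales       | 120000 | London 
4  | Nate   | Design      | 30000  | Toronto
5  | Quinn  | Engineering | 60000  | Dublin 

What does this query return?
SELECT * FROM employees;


SELECT * returns all 5 rows with all columns

5 rows:
1, Alice, Marketing, 50000, Lima
2, Xander, Engineering, 80000, London
3, Iris, Sales, 120000, London
4, Nate, Design, 30000, Toronto
5, Quinn, Engineering, 60000, Dublin


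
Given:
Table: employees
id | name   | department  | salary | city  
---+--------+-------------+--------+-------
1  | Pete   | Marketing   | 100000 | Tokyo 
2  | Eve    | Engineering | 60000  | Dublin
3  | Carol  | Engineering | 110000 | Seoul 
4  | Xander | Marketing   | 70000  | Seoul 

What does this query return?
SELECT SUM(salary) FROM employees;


SUM(salary) = 100000 + 60000 + 110000 + 70000 = 340000

340000


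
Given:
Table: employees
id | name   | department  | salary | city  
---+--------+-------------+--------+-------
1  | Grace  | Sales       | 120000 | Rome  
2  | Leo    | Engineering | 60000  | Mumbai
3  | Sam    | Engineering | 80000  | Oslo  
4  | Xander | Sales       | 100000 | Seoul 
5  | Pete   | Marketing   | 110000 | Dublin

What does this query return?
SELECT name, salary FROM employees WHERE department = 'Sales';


Filtering: department = 'Sales'
Matching rows: 2

2 rows:
Grace, 120000
Xander, 100000


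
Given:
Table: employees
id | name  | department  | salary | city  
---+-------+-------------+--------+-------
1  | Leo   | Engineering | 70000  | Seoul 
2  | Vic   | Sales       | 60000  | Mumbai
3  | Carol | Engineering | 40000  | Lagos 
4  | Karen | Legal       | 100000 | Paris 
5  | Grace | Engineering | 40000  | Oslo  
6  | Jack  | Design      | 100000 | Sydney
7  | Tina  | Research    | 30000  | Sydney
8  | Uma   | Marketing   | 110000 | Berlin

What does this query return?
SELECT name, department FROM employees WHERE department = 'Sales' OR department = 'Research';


Filtering: department = 'Sales' OR 'Research'
Matching: 2 rows

2 rows:
Vic, Sales
Tina, Research


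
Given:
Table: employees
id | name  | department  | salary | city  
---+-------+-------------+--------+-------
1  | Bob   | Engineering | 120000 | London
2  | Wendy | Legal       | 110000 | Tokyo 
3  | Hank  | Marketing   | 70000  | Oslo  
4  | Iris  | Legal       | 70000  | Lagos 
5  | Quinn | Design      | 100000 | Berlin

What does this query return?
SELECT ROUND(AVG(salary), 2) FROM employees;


SUM(salary) = 470000
COUNT = 5
ROUND(AVG, 2) = ROUND(470000 / 5, 2) = 94000.0

94000.0


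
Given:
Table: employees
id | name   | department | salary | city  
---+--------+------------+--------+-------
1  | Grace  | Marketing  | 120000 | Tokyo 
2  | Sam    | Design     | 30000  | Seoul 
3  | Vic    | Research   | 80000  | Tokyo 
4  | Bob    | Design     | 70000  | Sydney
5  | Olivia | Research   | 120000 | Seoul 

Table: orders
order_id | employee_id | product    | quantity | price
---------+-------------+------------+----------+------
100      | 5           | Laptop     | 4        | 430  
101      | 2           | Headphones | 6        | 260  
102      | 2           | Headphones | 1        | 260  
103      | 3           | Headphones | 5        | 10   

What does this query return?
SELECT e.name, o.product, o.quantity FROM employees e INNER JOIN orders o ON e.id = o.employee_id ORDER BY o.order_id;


Joining employees.id = orders.employee_id:
  employee Olivia (id=5) -> order Laptop
  employee Sam (id=2) -> order Headphones
  employee Sam (id=2) -> order Headphones
  employee Vic (id=3) -> order Headphones


4 rows:
Olivia, Laptop, 4
Sam, Headphones, 6
Sam, Headphones, 1
Vic, Headphones, 5


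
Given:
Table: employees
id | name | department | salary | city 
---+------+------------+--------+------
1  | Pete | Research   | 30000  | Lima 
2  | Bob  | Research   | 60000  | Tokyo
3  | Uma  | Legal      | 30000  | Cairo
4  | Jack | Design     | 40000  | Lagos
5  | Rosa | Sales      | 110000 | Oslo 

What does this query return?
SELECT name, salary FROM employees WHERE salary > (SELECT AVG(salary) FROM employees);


Subquery: AVG(salary) = 54000.0
Filtering: salary > 54000.0
  Bob (60000) -> MATCH
  Rosa (110000) -> MATCH


2 rows:
Bob, 60000
Rosa, 110000


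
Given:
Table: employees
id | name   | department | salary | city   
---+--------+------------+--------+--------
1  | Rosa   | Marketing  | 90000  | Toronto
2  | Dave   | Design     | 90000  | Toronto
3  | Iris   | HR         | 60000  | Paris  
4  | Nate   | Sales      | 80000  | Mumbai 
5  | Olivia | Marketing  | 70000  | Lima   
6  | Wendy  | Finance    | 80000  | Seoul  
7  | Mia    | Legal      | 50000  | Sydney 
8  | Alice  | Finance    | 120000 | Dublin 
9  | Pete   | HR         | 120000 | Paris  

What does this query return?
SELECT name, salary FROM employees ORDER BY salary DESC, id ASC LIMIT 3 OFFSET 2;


Sort by salary DESC (id ASC tiebreak), then skip 2 and take 3
Rows 3 through 5

3 rows:
Rosa, 90000
Dave, 90000
Nate, 80000


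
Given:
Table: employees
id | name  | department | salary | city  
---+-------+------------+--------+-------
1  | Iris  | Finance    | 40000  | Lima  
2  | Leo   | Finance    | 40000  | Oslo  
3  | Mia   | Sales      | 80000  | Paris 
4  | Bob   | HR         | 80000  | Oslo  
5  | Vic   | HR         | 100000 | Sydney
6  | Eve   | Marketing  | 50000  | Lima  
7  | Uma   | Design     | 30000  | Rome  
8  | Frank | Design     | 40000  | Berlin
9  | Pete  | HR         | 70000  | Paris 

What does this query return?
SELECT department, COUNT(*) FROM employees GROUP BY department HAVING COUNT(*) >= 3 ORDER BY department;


Groups with count >= 3:
  HR: 3 -> PASS
  Design: 2 -> filtered out
  Finance: 2 -> filtered out
  Marketing: 1 -> filtered out
  Sales: 1 -> filtered out


1 groups:
HR, 3


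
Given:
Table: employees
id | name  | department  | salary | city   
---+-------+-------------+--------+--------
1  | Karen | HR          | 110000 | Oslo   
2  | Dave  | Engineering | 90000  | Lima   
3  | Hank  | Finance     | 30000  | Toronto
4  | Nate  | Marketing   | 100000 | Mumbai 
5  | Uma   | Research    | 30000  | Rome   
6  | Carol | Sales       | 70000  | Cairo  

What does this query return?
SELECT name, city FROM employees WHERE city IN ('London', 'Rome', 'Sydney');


Filtering: city IN ('London', 'Rome', 'Sydney')
Matching: 1 rows

1 rows:
Uma, Rome


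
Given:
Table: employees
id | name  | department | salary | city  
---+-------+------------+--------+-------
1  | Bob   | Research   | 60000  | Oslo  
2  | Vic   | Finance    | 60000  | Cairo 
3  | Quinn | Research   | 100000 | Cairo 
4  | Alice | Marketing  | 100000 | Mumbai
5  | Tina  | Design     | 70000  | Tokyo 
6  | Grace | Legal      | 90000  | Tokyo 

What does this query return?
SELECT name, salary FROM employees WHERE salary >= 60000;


Filtering: salary >= 60000
Matching: 6 rows

6 rows:
Bob, 60000
Vic, 60000
Quinn, 100000
Alice, 100000
Tina, 70000
Grace, 90000


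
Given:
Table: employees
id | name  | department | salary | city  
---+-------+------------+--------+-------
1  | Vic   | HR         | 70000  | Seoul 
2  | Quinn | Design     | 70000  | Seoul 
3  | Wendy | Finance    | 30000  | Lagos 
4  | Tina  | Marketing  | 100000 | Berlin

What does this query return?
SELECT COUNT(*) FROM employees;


COUNT(*) counts all rows

4


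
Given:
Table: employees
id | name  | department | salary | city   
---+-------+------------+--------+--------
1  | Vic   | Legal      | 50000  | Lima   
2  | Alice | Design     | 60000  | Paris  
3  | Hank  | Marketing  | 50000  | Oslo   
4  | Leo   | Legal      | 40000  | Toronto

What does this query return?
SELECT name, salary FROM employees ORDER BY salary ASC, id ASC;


Sorting by salary ASC, then id ASC for ties

4 rows:
Leo, 40000
Vic, 50000
Hank, 50000
Alice, 60000


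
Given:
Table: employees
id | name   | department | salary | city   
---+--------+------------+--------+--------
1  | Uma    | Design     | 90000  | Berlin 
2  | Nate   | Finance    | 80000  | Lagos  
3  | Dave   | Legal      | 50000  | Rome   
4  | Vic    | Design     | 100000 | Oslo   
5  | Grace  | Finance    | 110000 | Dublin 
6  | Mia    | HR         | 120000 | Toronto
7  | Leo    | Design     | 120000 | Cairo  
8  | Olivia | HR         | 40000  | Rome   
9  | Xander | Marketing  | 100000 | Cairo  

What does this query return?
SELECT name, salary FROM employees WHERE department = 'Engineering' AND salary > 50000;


Filtering: department = 'Engineering' AND salary > 50000
Matching: 0 rows

Empty result set (0 rows)


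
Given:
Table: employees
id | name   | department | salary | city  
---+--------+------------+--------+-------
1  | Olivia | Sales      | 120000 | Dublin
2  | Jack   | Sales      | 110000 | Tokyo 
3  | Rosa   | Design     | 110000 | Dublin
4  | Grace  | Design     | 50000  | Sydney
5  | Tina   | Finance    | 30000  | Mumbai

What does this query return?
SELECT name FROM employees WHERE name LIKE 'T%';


LIKE 'T%' matches names starting with 'T'
Matching: 1

1 rows:
Tina


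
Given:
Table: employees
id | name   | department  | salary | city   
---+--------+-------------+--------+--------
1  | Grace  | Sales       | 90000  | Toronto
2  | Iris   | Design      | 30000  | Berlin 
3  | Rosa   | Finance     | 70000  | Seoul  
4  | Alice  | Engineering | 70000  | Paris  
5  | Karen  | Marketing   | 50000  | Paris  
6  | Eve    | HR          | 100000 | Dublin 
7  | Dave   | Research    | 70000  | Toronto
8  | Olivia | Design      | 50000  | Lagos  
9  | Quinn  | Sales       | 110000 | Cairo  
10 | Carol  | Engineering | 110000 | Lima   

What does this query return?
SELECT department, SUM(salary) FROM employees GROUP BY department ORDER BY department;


Summing salary within each department:
  Design: 30000 + 50000 = 80000
  Engineering: 70000 + 110000 = 180000
  Finance: 70000 = 70000
  HR: 100000 = 100000
  Marketing: 50000 = 50000
  Research: 70000 = 70000
  Sales: 90000 + 110000 = 200000


7 groups:
Design, 80000
Engineering, 180000
Finance, 70000
HR, 100000
Marketing, 50000
Research, 70000
Sales, 200000


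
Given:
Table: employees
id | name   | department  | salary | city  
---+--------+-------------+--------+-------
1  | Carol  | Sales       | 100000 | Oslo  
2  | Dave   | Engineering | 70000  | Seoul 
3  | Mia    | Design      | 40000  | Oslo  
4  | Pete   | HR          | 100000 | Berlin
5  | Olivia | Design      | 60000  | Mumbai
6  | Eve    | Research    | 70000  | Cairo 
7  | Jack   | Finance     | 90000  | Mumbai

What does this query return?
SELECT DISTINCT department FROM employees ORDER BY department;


All 'department' values (row order): Sales, Engineering, Design, HR, Design, Research, Finance
Removing duplicates leaves 6 unique value(s).

6 values:
Design
Engineering
Finance
HR
Research
Sales


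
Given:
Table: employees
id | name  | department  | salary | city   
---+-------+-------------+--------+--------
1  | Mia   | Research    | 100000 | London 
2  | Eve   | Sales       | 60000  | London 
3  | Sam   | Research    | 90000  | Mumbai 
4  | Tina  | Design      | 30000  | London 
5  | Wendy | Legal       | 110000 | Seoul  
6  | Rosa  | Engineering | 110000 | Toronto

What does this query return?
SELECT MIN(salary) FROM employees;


Salaries: 100000, 60000, 90000, 30000, 110000, 110000
MIN = 30000

30000


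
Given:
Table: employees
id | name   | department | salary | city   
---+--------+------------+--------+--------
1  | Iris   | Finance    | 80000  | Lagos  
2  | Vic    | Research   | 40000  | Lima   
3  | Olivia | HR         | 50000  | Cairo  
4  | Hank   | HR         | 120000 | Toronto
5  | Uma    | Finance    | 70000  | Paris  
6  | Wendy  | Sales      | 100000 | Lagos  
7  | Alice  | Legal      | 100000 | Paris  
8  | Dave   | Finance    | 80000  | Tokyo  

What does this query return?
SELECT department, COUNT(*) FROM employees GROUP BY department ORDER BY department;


Assigning each row to its department group:
  Iris -> Finance
  Vic -> Research
  Olivia -> HR
  Hank -> HR
  Uma -> Finance
  Wendy -> Sales
  Alice -> Legal
  Dave -> Finance


5 groups:
Finance, 3
HR, 2
Legal, 1
Research, 1
Sales, 1


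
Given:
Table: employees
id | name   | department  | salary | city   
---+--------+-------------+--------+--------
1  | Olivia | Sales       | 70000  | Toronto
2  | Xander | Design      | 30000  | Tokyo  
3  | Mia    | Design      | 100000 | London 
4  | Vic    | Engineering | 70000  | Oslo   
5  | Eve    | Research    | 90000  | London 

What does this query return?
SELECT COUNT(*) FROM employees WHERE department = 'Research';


Counting rows where department = 'Research'
  Eve -> MATCH


1


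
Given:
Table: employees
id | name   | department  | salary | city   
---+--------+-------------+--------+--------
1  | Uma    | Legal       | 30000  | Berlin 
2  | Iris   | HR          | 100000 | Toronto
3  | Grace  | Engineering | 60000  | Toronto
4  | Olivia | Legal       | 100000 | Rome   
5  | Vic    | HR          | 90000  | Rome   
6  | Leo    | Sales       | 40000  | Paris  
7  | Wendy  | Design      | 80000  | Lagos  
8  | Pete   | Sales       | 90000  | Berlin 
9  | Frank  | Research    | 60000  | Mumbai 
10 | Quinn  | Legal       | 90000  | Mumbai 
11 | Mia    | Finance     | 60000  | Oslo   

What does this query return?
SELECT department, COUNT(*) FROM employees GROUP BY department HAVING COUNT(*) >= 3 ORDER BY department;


Groups with count >= 3:
  Legal: 3 -> PASS
  Design: 1 -> filtered out
  Engineering: 1 -> filtered out
  Finance: 1 -> filtered out
  HR: 2 -> filtered out
  Research: 1 -> filtered out
  Sales: 2 -> filtered out


1 groups:
Legal, 3


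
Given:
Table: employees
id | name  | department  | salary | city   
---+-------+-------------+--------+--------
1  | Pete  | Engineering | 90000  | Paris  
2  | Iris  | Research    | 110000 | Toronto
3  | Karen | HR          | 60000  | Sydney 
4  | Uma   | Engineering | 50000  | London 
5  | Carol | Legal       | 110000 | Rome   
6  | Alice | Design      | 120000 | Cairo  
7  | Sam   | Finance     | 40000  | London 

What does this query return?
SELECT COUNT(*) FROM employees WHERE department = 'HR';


Counting rows where department = 'HR'
  Karen -> MATCH


1


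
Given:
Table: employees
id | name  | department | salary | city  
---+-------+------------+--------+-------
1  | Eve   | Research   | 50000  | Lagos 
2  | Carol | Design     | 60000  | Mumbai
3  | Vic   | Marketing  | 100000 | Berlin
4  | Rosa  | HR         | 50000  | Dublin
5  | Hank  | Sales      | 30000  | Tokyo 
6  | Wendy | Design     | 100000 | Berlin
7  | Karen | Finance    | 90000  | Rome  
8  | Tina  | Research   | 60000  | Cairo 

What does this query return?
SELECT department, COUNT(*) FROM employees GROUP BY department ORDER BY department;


Assigning each row to its department group:
  Eve -> Research
  Carol -> Design
  Vic -> Marketing
  Rosa -> HR
  Hank -> Sales
  Wendy -> Design
  Karen -> Finance
  Tina -> Research


6 groups:
Design, 2
Finance, 1
HR, 1
Marketing, 1
Research, 2
Sales, 1


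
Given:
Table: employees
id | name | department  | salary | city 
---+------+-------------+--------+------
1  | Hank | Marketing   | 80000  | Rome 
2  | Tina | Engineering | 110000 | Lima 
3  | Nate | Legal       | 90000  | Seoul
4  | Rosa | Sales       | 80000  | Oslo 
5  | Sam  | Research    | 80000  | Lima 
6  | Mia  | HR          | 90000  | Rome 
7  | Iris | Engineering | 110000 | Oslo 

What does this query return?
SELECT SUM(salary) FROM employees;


SUM(salary) = 80000 + 110000 + 90000 + 80000 + 80000 + 90000 + 110000 = 640000

640000


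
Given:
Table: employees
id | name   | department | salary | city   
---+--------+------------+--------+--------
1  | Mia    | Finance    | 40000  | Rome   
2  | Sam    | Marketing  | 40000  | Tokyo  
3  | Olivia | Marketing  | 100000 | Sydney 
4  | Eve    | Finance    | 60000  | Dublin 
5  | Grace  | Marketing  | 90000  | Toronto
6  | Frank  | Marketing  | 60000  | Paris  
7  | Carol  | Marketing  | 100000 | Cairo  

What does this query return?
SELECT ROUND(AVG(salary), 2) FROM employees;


SUM(salary) = 490000
COUNT = 7
ROUND(AVG, 2) = ROUND(490000 / 7, 2) = 70000.0

70000.0


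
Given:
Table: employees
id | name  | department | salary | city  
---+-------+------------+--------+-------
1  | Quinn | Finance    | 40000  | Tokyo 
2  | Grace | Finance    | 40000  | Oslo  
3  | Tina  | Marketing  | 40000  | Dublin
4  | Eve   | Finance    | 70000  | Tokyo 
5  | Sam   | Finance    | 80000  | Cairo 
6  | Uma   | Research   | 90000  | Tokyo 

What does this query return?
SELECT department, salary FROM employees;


Projecting columns: department, salary

6 rows:
Finance, 40000
Finance, 40000
Marketing, 40000
Finance, 70000
Finance, 80000
Research, 90000


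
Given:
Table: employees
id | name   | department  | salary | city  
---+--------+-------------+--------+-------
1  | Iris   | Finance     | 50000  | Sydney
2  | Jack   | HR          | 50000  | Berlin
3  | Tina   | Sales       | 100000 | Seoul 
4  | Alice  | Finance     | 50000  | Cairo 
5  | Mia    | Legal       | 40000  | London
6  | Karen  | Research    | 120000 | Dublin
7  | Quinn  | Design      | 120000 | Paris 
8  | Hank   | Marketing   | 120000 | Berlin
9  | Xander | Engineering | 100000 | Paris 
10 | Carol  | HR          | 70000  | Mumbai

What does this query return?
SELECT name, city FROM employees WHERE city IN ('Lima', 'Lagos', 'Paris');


Filtering: city IN ('Lima', 'Lagos', 'Paris')
Matching: 2 rows

2 rows:
Quinn, Paris
Xander, Paris
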